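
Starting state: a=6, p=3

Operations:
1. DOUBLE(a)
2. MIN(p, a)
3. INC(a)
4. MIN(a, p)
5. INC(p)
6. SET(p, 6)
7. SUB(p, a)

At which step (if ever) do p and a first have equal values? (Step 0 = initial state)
Step 4

p and a first become equal after step 4.

Comparing values at each step:
Initial: p=3, a=6
After step 1: p=3, a=12
After step 2: p=3, a=12
After step 3: p=3, a=13
After step 4: p=3, a=3 ← equal!
After step 5: p=4, a=3
After step 6: p=6, a=3
After step 7: p=3, a=3 ← equal!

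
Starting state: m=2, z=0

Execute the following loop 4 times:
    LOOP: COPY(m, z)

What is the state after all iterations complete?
m=0, z=0

Iteration trace:
Start: m=2, z=0
After iteration 1: m=0, z=0
After iteration 2: m=0, z=0
After iteration 3: m=0, z=0
After iteration 4: m=0, z=0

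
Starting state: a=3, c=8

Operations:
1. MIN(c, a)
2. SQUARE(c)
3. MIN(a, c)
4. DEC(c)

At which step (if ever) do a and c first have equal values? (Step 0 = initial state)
Step 1

a and c first become equal after step 1.

Comparing values at each step:
Initial: a=3, c=8
After step 1: a=3, c=3 ← equal!
After step 2: a=3, c=9
After step 3: a=3, c=9
After step 4: a=3, c=8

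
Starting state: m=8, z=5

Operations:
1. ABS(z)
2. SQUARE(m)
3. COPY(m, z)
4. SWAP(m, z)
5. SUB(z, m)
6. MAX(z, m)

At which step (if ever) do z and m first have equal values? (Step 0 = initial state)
Step 3

z and m first become equal after step 3.

Comparing values at each step:
Initial: z=5, m=8
After step 1: z=5, m=8
After step 2: z=5, m=64
After step 3: z=5, m=5 ← equal!
After step 4: z=5, m=5 ← equal!
After step 5: z=0, m=5
After step 6: z=5, m=5 ← equal!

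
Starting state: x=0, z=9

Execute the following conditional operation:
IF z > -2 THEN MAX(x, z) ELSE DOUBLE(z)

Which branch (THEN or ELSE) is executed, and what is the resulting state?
Branch: THEN, Final state: x=9, z=9

Evaluating condition: z > -2
z = 9
Condition is True, so THEN branch executes
After MAX(x, z): x=9, z=9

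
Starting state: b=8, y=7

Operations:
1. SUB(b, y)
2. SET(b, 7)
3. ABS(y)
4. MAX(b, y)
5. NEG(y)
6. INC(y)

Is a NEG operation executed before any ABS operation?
No

First NEG: step 5
First ABS: step 3
Since 5 > 3, ABS comes first.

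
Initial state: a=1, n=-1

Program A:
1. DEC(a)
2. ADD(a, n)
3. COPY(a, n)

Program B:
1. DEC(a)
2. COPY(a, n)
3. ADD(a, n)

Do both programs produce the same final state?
No

Program A final state: a=-1, n=-1
Program B final state: a=-2, n=-1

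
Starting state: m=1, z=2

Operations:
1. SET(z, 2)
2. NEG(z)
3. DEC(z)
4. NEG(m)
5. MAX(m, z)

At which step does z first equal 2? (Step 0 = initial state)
Step 0

Tracing z:
Initial: z = 2 ← first occurrence
After step 1: z = 2
After step 2: z = -2
After step 3: z = -3
After step 4: z = -3
After step 5: z = -3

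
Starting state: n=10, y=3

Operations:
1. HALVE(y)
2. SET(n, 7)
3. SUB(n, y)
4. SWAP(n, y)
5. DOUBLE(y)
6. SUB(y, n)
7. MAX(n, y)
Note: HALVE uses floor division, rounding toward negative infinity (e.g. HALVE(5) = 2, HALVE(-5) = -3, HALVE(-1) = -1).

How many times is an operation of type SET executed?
1

Counting SET operations:
Step 2: SET(n, 7) ← SET
Total: 1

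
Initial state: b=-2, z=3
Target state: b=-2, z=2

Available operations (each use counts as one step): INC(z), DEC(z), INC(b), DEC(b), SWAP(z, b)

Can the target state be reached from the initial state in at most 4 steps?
Yes

Path (1 step): DEC(z)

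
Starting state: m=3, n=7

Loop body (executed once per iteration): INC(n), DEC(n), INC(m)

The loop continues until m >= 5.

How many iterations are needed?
2

Tracing iterations:
Initial: m=3, n=7
After iteration 1: m=4, n=7
After iteration 2: m=5, n=7
m >= 5 now holds, so the loop exits after 2 iterations.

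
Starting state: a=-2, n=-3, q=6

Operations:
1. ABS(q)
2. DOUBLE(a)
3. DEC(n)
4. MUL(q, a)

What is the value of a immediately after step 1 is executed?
a = -2

Tracing a through execution:
Initial: a = -2
After step 1 (ABS(q)): a = -2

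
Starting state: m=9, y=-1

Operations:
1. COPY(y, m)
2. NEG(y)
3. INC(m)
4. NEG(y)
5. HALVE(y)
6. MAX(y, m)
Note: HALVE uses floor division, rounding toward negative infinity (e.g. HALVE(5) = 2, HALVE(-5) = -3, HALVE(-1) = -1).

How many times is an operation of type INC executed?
1

Counting INC operations:
Step 3: INC(m) ← INC
Total: 1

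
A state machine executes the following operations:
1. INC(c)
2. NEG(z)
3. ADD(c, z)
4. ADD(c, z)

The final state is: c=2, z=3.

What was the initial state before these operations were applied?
c=-5, z=-3

Working backwards:
Final state: c=2, z=3
Before step 4 (ADD(c, z)): c=-1, z=3
Before step 3 (ADD(c, z)): c=-4, z=3
Before step 2 (NEG(z)): c=-4, z=-3
Before step 1 (INC(c)): c=-5, z=-3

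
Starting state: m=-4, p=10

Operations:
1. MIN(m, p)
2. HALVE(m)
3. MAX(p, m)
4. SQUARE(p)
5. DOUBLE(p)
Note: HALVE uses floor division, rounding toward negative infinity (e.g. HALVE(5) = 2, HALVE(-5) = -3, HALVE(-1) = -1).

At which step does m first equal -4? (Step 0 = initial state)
Step 0

Tracing m:
Initial: m = -4 ← first occurrence
After step 1: m = -4
After step 2: m = -2
After step 3: m = -2
After step 4: m = -2
After step 5: m = -2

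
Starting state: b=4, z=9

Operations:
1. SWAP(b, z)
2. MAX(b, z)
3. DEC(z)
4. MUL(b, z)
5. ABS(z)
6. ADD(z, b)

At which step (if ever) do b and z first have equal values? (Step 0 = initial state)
Never

b and z never become equal during execution.

Comparing values at each step:
Initial: b=4, z=9
After step 1: b=9, z=4
After step 2: b=9, z=4
After step 3: b=9, z=3
After step 4: b=27, z=3
After step 5: b=27, z=3
After step 6: b=27, z=30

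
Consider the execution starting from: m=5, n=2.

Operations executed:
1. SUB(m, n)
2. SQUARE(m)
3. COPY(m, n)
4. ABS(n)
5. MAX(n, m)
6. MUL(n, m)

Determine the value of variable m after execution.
m = 2

Tracing execution:
Step 1: SUB(m, n) → m = 3
Step 2: SQUARE(m) → m = 9
Step 3: COPY(m, n) → m = 2
Step 4: ABS(n) → m = 2
Step 5: MAX(n, m) → m = 2
Step 6: MUL(n, m) → m = 2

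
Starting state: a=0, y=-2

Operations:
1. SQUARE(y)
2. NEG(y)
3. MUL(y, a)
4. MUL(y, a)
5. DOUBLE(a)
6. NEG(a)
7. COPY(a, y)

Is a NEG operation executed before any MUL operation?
Yes

First NEG: step 2
First MUL: step 3
Since 2 < 3, NEG comes first.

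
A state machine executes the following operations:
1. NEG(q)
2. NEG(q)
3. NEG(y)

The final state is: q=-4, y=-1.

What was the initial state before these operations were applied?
q=-4, y=1

Working backwards:
Final state: q=-4, y=-1
Before step 3 (NEG(y)): q=-4, y=1
Before step 2 (NEG(q)): q=4, y=1
Before step 1 (NEG(q)): q=-4, y=1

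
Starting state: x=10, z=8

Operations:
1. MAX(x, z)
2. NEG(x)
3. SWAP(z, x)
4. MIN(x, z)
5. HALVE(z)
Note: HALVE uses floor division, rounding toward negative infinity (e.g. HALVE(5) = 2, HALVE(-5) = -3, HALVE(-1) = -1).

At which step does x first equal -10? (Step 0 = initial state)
Step 2

Tracing x:
Initial: x = 10
After step 1: x = 10
After step 2: x = -10 ← first occurrence
After step 3: x = 8
After step 4: x = -10
After step 5: x = -10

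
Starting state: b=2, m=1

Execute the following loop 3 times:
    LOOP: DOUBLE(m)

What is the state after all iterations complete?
b=2, m=8

Iteration trace:
Start: b=2, m=1
After iteration 1: b=2, m=2
After iteration 2: b=2, m=4
After iteration 3: b=2, m=8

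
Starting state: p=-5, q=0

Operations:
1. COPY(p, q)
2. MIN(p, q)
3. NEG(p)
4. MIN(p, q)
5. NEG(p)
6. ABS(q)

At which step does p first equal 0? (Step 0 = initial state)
Step 1

Tracing p:
Initial: p = -5
After step 1: p = 0 ← first occurrence
After step 2: p = 0
After step 3: p = 0
After step 4: p = 0
After step 5: p = 0
After step 6: p = 0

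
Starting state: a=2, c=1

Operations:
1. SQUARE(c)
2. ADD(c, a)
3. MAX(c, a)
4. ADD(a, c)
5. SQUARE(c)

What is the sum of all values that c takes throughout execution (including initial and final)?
20

Values of c at each step:
Initial: c = 1
After step 1: c = 1
After step 2: c = 3
After step 3: c = 3
After step 4: c = 3
After step 5: c = 9
Sum = 1 + 1 + 3 + 3 + 3 + 9 = 20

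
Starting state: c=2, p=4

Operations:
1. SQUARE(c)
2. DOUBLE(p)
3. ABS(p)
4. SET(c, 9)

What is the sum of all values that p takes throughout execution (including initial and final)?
32

Values of p at each step:
Initial: p = 4
After step 1: p = 4
After step 2: p = 8
After step 3: p = 8
After step 4: p = 8
Sum = 4 + 4 + 8 + 8 + 8 = 32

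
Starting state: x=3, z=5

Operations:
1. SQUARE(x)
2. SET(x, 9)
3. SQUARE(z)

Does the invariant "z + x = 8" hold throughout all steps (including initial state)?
No, violated after step 1

The invariant is violated after step 1.

State at each step:
Initial: x=3, z=5
After step 1: x=9, z=5
After step 2: x=9, z=5
After step 3: x=9, z=25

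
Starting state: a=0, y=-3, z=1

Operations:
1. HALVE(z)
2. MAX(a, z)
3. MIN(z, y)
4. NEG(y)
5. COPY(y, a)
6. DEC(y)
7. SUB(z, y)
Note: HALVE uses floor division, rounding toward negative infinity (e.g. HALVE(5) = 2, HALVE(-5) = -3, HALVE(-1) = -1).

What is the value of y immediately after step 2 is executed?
y = -3

Tracing y through execution:
Initial: y = -3
After step 1 (HALVE(z)): y = -3
After step 2 (MAX(a, z)): y = -3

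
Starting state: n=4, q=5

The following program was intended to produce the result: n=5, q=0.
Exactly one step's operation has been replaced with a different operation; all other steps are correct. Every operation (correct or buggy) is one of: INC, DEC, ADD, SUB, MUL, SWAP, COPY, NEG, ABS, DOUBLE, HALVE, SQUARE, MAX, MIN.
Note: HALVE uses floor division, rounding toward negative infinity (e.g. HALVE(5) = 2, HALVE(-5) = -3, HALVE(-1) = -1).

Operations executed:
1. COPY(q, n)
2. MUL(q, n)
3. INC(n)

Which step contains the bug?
Step 2

Trace with buggy code:
Initial: n=4, q=5
After step 1: n=4, q=4
After step 2: n=4, q=16
After step 3: n=5, q=16
Actual final n=5, q=16 ≠ expected n=5, q=0.
Step 2 is the only position where a single-operation replacement can produce the expected result.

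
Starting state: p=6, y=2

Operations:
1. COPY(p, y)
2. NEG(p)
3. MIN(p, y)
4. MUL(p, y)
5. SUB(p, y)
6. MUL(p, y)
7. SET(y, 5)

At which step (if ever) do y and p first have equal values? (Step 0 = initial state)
Step 1

y and p first become equal after step 1.

Comparing values at each step:
Initial: y=2, p=6
After step 1: y=2, p=2 ← equal!
After step 2: y=2, p=-2
After step 3: y=2, p=-2
After step 4: y=2, p=-4
After step 5: y=2, p=-6
After step 6: y=2, p=-12
After step 7: y=5, p=-12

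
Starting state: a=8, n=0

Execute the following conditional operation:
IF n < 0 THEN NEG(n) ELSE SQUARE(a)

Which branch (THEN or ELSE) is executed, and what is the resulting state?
Branch: ELSE, Final state: a=64, n=0

Evaluating condition: n < 0
n = 0
Condition is False, so ELSE branch executes
After SQUARE(a): a=64, n=0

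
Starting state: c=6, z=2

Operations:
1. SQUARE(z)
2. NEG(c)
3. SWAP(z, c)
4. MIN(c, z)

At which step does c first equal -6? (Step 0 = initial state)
Step 2

Tracing c:
Initial: c = 6
After step 1: c = 6
After step 2: c = -6 ← first occurrence
After step 3: c = 4
After step 4: c = -6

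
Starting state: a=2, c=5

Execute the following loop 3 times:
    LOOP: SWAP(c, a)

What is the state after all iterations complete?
a=5, c=2

Iteration trace:
Start: a=2, c=5
After iteration 1: a=5, c=2
After iteration 2: a=2, c=5
After iteration 3: a=5, c=2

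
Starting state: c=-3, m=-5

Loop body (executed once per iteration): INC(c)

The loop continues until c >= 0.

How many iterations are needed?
3

Tracing iterations:
Initial: c=-3, m=-5
After iteration 1: c=-2, m=-5
After iteration 2: c=-1, m=-5
After iteration 3: c=0, m=-5
c >= 0 now holds, so the loop exits after 3 iterations.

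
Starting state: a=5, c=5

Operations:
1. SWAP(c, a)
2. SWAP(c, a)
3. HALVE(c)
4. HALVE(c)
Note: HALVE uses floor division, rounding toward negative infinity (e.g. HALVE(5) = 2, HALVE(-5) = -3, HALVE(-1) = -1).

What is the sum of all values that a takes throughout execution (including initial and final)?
25

Values of a at each step:
Initial: a = 5
After step 1: a = 5
After step 2: a = 5
After step 3: a = 5
After step 4: a = 5
Sum = 5 + 5 + 5 + 5 + 5 = 25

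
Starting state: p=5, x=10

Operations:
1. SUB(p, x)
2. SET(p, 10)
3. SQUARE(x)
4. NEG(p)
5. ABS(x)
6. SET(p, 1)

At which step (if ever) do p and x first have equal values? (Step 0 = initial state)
Step 2

p and x first become equal after step 2.

Comparing values at each step:
Initial: p=5, x=10
After step 1: p=-5, x=10
After step 2: p=10, x=10 ← equal!
After step 3: p=10, x=100
After step 4: p=-10, x=100
After step 5: p=-10, x=100
After step 6: p=1, x=100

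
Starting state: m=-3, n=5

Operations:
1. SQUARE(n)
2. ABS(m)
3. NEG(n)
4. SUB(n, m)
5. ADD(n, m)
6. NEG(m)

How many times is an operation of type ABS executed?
1

Counting ABS operations:
Step 2: ABS(m) ← ABS
Total: 1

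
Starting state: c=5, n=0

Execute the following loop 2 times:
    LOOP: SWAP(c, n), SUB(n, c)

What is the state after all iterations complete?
c=5, n=-5

Iteration trace:
Start: c=5, n=0
After iteration 1: c=0, n=5
After iteration 2: c=5, n=-5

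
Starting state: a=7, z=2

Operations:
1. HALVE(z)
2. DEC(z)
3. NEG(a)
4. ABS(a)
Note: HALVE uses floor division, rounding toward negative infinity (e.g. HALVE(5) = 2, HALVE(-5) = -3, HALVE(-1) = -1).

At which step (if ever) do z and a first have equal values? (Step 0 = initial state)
Never

z and a never become equal during execution.

Comparing values at each step:
Initial: z=2, a=7
After step 1: z=1, a=7
After step 2: z=0, a=7
After step 3: z=0, a=-7
After step 4: z=0, a=7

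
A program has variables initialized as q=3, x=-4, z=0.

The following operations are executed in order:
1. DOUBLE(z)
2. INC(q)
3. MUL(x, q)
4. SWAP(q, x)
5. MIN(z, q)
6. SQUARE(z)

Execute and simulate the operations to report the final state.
{q: -16, x: 4, z: 256}

Step-by-step execution:
Initial: q=3, x=-4, z=0
After step 1 (DOUBLE(z)): q=3, x=-4, z=0
After step 2 (INC(q)): q=4, x=-4, z=0
After step 3 (MUL(x, q)): q=4, x=-16, z=0
After step 4 (SWAP(q, x)): q=-16, x=4, z=0
After step 5 (MIN(z, q)): q=-16, x=4, z=-16
After step 6 (SQUARE(z)): q=-16, x=4, z=256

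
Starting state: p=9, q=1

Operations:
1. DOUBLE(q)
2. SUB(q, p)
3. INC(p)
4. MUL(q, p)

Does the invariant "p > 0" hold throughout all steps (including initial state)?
Yes

The invariant holds at every step.

State at each step:
Initial: p=9, q=1
After step 1: p=9, q=2
After step 2: p=9, q=-7
After step 3: p=10, q=-7
After step 4: p=10, q=-70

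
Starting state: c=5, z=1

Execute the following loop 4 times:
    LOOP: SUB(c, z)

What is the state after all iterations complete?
c=1, z=1

Iteration trace:
Start: c=5, z=1
After iteration 1: c=4, z=1
After iteration 2: c=3, z=1
After iteration 3: c=2, z=1
After iteration 4: c=1, z=1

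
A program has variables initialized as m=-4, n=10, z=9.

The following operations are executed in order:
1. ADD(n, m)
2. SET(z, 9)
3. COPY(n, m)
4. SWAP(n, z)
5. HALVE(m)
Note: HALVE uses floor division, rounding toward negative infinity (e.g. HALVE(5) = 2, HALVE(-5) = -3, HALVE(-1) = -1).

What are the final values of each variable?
{m: -2, n: 9, z: -4}

Step-by-step execution:
Initial: m=-4, n=10, z=9
After step 1 (ADD(n, m)): m=-4, n=6, z=9
After step 2 (SET(z, 9)): m=-4, n=6, z=9
After step 3 (COPY(n, m)): m=-4, n=-4, z=9
After step 4 (SWAP(n, z)): m=-4, n=9, z=-4
After step 5 (HALVE(m)): m=-2, n=9, z=-4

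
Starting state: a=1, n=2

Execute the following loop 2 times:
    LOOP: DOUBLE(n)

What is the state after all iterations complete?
a=1, n=8

Iteration trace:
Start: a=1, n=2
After iteration 1: a=1, n=4
After iteration 2: a=1, n=8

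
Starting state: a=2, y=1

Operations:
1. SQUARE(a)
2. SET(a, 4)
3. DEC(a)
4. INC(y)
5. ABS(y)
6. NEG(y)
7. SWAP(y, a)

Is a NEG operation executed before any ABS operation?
No

First NEG: step 6
First ABS: step 5
Since 6 > 5, ABS comes first.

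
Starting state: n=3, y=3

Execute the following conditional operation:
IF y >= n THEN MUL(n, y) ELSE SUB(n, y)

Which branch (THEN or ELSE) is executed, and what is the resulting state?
Branch: THEN, Final state: n=9, y=3

Evaluating condition: y >= n
y = 3, n = 3
Condition is True, so THEN branch executes
After MUL(n, y): n=9, y=3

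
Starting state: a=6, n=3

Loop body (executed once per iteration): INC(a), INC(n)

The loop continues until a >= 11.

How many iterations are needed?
5

Tracing iterations:
Initial: a=6, n=3
After iteration 1: a=7, n=4
After iteration 2: a=8, n=5
After iteration 3: a=9, n=6
After iteration 4: a=10, n=7
After iteration 5: a=11, n=8
a >= 11 now holds, so the loop exits after 5 iterations.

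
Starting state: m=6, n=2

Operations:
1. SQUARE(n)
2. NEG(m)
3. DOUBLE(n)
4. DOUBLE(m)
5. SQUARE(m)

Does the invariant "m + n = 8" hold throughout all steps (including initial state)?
No, violated after step 1

The invariant is violated after step 1.

State at each step:
Initial: m=6, n=2
After step 1: m=6, n=4
After step 2: m=-6, n=4
After step 3: m=-6, n=8
After step 4: m=-12, n=8
After step 5: m=144, n=8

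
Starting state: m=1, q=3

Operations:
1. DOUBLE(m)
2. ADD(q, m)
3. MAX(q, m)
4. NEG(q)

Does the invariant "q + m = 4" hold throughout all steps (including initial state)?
No, violated after step 1

The invariant is violated after step 1.

State at each step:
Initial: m=1, q=3
After step 1: m=2, q=3
After step 2: m=2, q=5
After step 3: m=2, q=5
After step 4: m=2, q=-5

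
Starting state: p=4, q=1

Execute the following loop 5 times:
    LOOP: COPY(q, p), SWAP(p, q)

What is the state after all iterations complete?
p=4, q=4

Iteration trace:
Start: p=4, q=1
After iteration 1: p=4, q=4
After iteration 2: p=4, q=4
After iteration 3: p=4, q=4
After iteration 4: p=4, q=4
After iteration 5: p=4, q=4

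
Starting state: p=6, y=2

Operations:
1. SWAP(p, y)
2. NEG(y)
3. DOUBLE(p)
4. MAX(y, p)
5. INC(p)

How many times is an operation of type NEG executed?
1

Counting NEG operations:
Step 2: NEG(y) ← NEG
Total: 1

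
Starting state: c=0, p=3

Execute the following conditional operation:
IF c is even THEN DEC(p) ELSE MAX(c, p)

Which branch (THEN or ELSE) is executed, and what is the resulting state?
Branch: THEN, Final state: c=0, p=2

Evaluating condition: c is even
Condition is True, so THEN branch executes
After DEC(p): c=0, p=2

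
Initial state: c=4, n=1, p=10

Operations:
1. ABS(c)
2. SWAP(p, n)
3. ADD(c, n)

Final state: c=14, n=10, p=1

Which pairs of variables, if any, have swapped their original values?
(p, n)

Comparing initial and final values:
p: 10 → 1
c: 4 → 14
n: 1 → 10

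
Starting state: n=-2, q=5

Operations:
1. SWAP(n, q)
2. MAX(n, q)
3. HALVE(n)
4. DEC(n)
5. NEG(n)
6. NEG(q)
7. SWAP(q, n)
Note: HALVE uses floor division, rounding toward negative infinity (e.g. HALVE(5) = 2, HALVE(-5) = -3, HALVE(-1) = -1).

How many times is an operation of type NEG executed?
2

Counting NEG operations:
Step 5: NEG(n) ← NEG
Step 6: NEG(q) ← NEG
Total: 2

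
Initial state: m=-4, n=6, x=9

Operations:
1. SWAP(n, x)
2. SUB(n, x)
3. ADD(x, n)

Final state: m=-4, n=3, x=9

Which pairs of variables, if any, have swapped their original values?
None

Comparing initial and final values:
x: 9 → 9
m: -4 → -4
n: 6 → 3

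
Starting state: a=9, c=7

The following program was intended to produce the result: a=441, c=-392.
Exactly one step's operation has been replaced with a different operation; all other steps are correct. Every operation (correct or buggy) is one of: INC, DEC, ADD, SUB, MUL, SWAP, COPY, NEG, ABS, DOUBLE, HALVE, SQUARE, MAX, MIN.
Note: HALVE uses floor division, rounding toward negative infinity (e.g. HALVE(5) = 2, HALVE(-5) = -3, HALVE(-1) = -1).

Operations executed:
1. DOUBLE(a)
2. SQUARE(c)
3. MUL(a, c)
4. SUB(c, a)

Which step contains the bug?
Step 1

Trace with buggy code:
Initial: a=9, c=7
After step 1: a=18, c=7
After step 2: a=18, c=49
After step 3: a=882, c=49
After step 4: a=882, c=-833
Actual final a=882, c=-833 ≠ expected a=441, c=-392.
Step 1 is the only position where a single-operation replacement can produce the expected result.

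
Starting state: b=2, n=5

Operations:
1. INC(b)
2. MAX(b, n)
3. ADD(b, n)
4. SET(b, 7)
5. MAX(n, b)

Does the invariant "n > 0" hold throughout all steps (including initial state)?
Yes

The invariant holds at every step.

State at each step:
Initial: b=2, n=5
After step 1: b=3, n=5
After step 2: b=5, n=5
After step 3: b=10, n=5
After step 4: b=7, n=5
After step 5: b=7, n=7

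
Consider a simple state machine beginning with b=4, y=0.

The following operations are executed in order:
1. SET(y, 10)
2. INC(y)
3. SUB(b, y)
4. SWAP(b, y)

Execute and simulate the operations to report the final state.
{b: 11, y: -7}

Step-by-step execution:
Initial: b=4, y=0
After step 1 (SET(y, 10)): b=4, y=10
After step 2 (INC(y)): b=4, y=11
After step 3 (SUB(b, y)): b=-7, y=11
After step 4 (SWAP(b, y)): b=11, y=-7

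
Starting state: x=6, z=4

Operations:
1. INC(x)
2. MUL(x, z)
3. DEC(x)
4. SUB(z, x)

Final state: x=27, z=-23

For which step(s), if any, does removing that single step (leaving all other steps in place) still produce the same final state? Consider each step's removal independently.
None - removing any single step changes the final result

Testing removal of each single step:
Without step 1: final = x=23, z=-19 (different)
Without step 2: final = x=6, z=-2 (different)
Without step 3: final = x=28, z=-24 (different)
Without step 4: final = x=27, z=4 (different)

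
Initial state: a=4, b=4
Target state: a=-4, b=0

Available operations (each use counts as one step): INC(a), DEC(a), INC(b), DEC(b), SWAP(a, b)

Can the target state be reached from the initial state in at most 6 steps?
No

The target state cannot be reached within 6 steps.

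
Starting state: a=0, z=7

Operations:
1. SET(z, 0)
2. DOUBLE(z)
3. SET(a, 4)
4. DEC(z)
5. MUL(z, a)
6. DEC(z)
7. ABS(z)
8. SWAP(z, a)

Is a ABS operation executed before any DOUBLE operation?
No

First ABS: step 7
First DOUBLE: step 2
Since 7 > 2, DOUBLE comes first.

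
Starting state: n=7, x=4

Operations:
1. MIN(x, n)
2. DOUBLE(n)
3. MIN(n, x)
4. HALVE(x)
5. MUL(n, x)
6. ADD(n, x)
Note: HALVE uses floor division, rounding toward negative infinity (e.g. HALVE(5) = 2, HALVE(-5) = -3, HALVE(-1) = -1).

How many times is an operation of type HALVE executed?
1

Counting HALVE operations:
Step 4: HALVE(x) ← HALVE
Total: 1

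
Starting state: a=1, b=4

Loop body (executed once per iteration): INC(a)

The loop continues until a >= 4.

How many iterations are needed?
3

Tracing iterations:
Initial: a=1, b=4
After iteration 1: a=2, b=4
After iteration 2: a=3, b=4
After iteration 3: a=4, b=4
a >= 4 now holds, so the loop exits after 3 iterations.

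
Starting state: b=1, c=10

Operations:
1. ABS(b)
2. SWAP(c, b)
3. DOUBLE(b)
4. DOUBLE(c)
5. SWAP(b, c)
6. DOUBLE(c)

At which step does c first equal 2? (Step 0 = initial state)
Step 4

Tracing c:
Initial: c = 10
After step 1: c = 10
After step 2: c = 1
After step 3: c = 1
After step 4: c = 2 ← first occurrence
After step 5: c = 20
After step 6: c = 40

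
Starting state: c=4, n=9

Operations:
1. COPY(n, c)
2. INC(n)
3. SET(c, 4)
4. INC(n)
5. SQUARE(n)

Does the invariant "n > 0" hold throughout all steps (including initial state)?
Yes

The invariant holds at every step.

State at each step:
Initial: c=4, n=9
After step 1: c=4, n=4
After step 2: c=4, n=5
After step 3: c=4, n=5
After step 4: c=4, n=6
After step 5: c=4, n=36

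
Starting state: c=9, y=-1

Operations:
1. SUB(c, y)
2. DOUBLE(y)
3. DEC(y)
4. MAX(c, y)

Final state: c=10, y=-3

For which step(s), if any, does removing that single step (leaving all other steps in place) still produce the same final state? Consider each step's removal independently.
Step(s) 4

Testing removal of each single step:
Without step 1: final = c=9, y=-3 (different)
Without step 2: final = c=10, y=-2 (different)
Without step 3: final = c=10, y=-2 (different)
Without step 4: final = c=10, y=-3 (same)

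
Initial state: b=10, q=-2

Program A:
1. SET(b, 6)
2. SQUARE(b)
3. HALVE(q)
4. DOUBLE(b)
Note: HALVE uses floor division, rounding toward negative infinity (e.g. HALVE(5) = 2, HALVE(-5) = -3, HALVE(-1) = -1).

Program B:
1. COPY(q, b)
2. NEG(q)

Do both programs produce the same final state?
No

Program A final state: b=72, q=-1
Program B final state: b=10, q=-10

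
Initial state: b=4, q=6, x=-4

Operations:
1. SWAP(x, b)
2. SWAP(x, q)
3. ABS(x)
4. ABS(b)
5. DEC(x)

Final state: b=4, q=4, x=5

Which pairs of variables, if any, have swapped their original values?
None

Comparing initial and final values:
q: 6 → 4
x: -4 → 5
b: 4 → 4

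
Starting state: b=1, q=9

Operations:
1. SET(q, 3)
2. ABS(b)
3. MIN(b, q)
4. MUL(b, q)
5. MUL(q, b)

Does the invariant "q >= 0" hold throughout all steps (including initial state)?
Yes

The invariant holds at every step.

State at each step:
Initial: b=1, q=9
After step 1: b=1, q=3
After step 2: b=1, q=3
After step 3: b=1, q=3
After step 4: b=3, q=3
After step 5: b=3, q=9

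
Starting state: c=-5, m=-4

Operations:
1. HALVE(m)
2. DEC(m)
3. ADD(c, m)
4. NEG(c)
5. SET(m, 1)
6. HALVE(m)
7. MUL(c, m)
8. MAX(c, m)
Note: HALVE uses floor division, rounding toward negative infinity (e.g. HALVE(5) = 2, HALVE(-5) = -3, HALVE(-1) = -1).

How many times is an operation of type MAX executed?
1

Counting MAX operations:
Step 8: MAX(c, m) ← MAX
Total: 1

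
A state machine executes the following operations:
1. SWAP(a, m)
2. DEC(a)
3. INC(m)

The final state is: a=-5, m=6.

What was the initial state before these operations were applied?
a=5, m=-4

Working backwards:
Final state: a=-5, m=6
Before step 3 (INC(m)): a=-5, m=5
Before step 2 (DEC(a)): a=-4, m=5
Before step 1 (SWAP(a, m)): a=5, m=-4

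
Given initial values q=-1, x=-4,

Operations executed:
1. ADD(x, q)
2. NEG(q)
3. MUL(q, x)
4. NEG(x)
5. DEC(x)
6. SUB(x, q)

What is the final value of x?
x = 9

Tracing execution:
Step 1: ADD(x, q) → x = -5
Step 2: NEG(q) → x = -5
Step 3: MUL(q, x) → x = -5
Step 4: NEG(x) → x = 5
Step 5: DEC(x) → x = 4
Step 6: SUB(x, q) → x = 9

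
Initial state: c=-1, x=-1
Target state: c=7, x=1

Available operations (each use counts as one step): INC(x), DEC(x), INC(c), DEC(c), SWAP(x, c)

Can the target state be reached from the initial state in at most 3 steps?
No

The target state cannot be reached within 3 steps.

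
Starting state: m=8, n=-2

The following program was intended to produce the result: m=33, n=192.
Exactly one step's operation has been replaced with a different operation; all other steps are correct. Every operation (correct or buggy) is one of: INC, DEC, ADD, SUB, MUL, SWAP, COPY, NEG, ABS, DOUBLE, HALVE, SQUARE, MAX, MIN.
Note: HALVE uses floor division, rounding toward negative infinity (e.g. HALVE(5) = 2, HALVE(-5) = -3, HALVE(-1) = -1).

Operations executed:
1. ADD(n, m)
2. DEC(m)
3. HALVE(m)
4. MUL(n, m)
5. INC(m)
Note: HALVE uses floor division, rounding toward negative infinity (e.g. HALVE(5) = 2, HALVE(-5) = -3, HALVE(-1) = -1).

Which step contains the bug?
Step 2

Trace with buggy code:
Initial: m=8, n=-2
After step 1: m=8, n=6
After step 2: m=7, n=6
After step 3: m=3, n=6
After step 4: m=3, n=18
After step 5: m=4, n=18
Actual final m=4, n=18 ≠ expected m=33, n=192.
Step 2 is the only position where a single-operation replacement can produce the expected result.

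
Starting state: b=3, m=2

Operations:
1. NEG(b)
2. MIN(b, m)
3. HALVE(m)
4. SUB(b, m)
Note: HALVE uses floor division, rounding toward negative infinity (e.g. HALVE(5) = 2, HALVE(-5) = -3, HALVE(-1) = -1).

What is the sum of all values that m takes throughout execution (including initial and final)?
8

Values of m at each step:
Initial: m = 2
After step 1: m = 2
After step 2: m = 2
After step 3: m = 1
After step 4: m = 1
Sum = 2 + 2 + 2 + 1 + 1 = 8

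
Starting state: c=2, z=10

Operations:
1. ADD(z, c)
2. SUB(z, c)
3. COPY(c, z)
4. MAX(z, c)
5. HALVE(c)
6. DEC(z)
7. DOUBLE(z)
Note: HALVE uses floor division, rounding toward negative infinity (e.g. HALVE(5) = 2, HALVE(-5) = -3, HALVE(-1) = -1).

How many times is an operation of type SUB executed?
1

Counting SUB operations:
Step 2: SUB(z, c) ← SUB
Total: 1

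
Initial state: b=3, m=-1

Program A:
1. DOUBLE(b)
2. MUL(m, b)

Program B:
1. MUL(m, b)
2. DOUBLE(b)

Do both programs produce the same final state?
No

Program A final state: b=6, m=-6
Program B final state: b=6, m=-3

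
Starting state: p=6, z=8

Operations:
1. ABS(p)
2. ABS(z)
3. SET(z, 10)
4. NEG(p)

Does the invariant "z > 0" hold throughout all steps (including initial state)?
Yes

The invariant holds at every step.

State at each step:
Initial: p=6, z=8
After step 1: p=6, z=8
After step 2: p=6, z=8
After step 3: p=6, z=10
After step 4: p=-6, z=10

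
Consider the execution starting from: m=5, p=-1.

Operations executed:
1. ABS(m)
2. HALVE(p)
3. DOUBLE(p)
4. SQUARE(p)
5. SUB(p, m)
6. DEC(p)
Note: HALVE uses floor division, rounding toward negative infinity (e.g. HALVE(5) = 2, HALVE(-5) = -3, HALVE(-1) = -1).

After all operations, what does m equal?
m = 5

Tracing execution:
Step 1: ABS(m) → m = 5
Step 2: HALVE(p) → m = 5
Step 3: DOUBLE(p) → m = 5
Step 4: SQUARE(p) → m = 5
Step 5: SUB(p, m) → m = 5
Step 6: DEC(p) → m = 5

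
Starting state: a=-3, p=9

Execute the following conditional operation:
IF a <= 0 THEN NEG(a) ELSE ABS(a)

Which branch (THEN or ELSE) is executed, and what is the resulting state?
Branch: THEN, Final state: a=3, p=9

Evaluating condition: a <= 0
a = -3
Condition is True, so THEN branch executes
After NEG(a): a=3, p=9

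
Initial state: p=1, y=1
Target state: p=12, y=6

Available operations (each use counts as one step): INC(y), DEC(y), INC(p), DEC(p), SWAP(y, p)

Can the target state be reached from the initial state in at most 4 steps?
No

The target state cannot be reached within 4 steps.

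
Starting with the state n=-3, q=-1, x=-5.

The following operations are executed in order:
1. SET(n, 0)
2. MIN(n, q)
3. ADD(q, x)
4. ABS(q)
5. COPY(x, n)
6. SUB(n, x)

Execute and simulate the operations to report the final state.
{n: 0, q: 6, x: -1}

Step-by-step execution:
Initial: n=-3, q=-1, x=-5
After step 1 (SET(n, 0)): n=0, q=-1, x=-5
After step 2 (MIN(n, q)): n=-1, q=-1, x=-5
After step 3 (ADD(q, x)): n=-1, q=-6, x=-5
After step 4 (ABS(q)): n=-1, q=6, x=-5
After step 5 (COPY(x, n)): n=-1, q=6, x=-1
After step 6 (SUB(n, x)): n=0, q=6, x=-1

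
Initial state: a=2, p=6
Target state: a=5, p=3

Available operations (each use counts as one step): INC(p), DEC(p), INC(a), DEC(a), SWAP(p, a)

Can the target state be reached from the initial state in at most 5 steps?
Yes

Path (3 steps): DEC(p) → INC(a) → SWAP(p, a)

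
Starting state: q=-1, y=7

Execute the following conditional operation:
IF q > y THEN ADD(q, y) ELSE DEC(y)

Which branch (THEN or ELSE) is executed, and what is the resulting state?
Branch: ELSE, Final state: q=-1, y=6

Evaluating condition: q > y
q = -1, y = 7
Condition is False, so ELSE branch executes
After DEC(y): q=-1, y=6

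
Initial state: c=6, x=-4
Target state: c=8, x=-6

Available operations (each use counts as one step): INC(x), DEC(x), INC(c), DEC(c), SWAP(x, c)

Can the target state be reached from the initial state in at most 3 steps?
No

The target state cannot be reached within 3 steps.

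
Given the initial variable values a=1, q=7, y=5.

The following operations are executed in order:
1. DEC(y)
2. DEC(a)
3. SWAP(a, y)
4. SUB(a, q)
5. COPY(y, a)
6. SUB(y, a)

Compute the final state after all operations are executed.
{a: -3, q: 7, y: 0}

Step-by-step execution:
Initial: a=1, q=7, y=5
After step 1 (DEC(y)): a=1, q=7, y=4
After step 2 (DEC(a)): a=0, q=7, y=4
After step 3 (SWAP(a, y)): a=4, q=7, y=0
After step 4 (SUB(a, q)): a=-3, q=7, y=0
After step 5 (COPY(y, a)): a=-3, q=7, y=-3
After step 6 (SUB(y, a)): a=-3, q=7, y=0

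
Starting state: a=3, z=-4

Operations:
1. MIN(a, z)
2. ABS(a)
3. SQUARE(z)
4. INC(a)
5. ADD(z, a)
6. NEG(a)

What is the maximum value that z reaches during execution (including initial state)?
21

Values of z at each step:
Initial: z = -4
After step 1: z = -4
After step 2: z = -4
After step 3: z = 16
After step 4: z = 16
After step 5: z = 21 ← maximum
After step 6: z = 21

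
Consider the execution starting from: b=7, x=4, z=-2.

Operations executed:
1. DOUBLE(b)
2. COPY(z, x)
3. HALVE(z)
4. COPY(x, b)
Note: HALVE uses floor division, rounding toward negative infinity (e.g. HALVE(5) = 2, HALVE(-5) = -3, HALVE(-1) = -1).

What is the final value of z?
z = 2

Tracing execution:
Step 1: DOUBLE(b) → z = -2
Step 2: COPY(z, x) → z = 4
Step 3: HALVE(z) → z = 2
Step 4: COPY(x, b) → z = 2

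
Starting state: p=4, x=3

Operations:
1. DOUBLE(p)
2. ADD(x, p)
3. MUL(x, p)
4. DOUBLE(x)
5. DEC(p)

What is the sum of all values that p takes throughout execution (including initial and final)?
43

Values of p at each step:
Initial: p = 4
After step 1: p = 8
After step 2: p = 8
After step 3: p = 8
After step 4: p = 8
After step 5: p = 7
Sum = 4 + 8 + 8 + 8 + 8 + 7 = 43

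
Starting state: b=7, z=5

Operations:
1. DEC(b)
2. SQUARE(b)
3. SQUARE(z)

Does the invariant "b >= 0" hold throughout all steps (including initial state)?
Yes

The invariant holds at every step.

State at each step:
Initial: b=7, z=5
After step 1: b=6, z=5
After step 2: b=36, z=5
After step 3: b=36, z=25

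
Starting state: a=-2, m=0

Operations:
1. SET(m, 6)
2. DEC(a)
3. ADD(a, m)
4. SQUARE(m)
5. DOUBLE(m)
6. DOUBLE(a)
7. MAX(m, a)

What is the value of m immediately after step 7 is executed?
m = 72

Tracing m through execution:
Initial: m = 0
After step 1 (SET(m, 6)): m = 6
After step 2 (DEC(a)): m = 6
After step 3 (ADD(a, m)): m = 6
After step 4 (SQUARE(m)): m = 36
After step 5 (DOUBLE(m)): m = 72
After step 6 (DOUBLE(a)): m = 72
After step 7 (MAX(m, a)): m = 72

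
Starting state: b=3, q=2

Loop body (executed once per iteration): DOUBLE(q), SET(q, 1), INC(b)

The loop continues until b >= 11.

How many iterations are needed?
8

Tracing iterations:
Initial: b=3, q=2
After iteration 1: b=4, q=1
After iteration 2: b=5, q=1
After iteration 3: b=6, q=1
After iteration 4: b=7, q=1
After iteration 5: b=8, q=1
After iteration 6: b=9, q=1
After iteration 7: b=10, q=1
After iteration 8: b=11, q=1
b >= 11 now holds, so the loop exits after 8 iterations.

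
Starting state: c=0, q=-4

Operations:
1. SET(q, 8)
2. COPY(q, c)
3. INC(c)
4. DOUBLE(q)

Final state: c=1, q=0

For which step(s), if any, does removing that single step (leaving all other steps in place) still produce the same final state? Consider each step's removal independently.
Step(s) 1, 4

Testing removal of each single step:
Without step 1: final = c=1, q=0 (same)
Without step 2: final = c=1, q=16 (different)
Without step 3: final = c=0, q=0 (different)
Without step 4: final = c=1, q=0 (same)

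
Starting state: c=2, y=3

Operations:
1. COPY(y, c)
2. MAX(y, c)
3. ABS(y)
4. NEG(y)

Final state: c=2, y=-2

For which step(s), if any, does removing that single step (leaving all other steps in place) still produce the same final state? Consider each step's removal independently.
Step(s) 2, 3

Testing removal of each single step:
Without step 1: final = c=2, y=-3 (different)
Without step 2: final = c=2, y=-2 (same)
Without step 3: final = c=2, y=-2 (same)
Without step 4: final = c=2, y=2 (different)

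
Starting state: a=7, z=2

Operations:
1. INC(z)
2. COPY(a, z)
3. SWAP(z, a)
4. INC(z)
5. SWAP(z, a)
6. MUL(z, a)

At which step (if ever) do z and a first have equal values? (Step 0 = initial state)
Step 2

z and a first become equal after step 2.

Comparing values at each step:
Initial: z=2, a=7
After step 1: z=3, a=7
After step 2: z=3, a=3 ← equal!
After step 3: z=3, a=3 ← equal!
After step 4: z=4, a=3
After step 5: z=3, a=4
After step 6: z=12, a=4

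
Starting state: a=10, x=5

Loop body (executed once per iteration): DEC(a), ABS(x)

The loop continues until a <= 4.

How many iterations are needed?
6

Tracing iterations:
Initial: a=10, x=5
After iteration 1: a=9, x=5
After iteration 2: a=8, x=5
After iteration 3: a=7, x=5
After iteration 4: a=6, x=5
After iteration 5: a=5, x=5
After iteration 6: a=4, x=5
a <= 4 now holds, so the loop exits after 6 iterations.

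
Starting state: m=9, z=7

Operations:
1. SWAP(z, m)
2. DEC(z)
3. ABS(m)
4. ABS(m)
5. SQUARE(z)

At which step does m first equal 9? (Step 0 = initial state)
Step 0

Tracing m:
Initial: m = 9 ← first occurrence
After step 1: m = 7
After step 2: m = 7
After step 3: m = 7
After step 4: m = 7
After step 5: m = 7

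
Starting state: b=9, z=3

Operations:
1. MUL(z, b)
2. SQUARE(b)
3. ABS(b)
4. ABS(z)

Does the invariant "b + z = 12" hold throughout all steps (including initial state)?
No, violated after step 1

The invariant is violated after step 1.

State at each step:
Initial: b=9, z=3
After step 1: b=9, z=27
After step 2: b=81, z=27
After step 3: b=81, z=27
After step 4: b=81, z=27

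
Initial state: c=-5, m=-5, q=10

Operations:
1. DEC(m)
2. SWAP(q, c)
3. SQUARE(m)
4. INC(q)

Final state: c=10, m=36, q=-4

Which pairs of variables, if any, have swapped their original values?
None

Comparing initial and final values:
c: -5 → 10
q: 10 → -4
m: -5 → 36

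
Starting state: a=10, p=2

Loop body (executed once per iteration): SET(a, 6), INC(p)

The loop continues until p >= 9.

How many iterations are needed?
7

Tracing iterations:
Initial: a=10, p=2
After iteration 1: a=6, p=3
After iteration 2: a=6, p=4
After iteration 3: a=6, p=5
After iteration 4: a=6, p=6
After iteration 5: a=6, p=7
After iteration 6: a=6, p=8
After iteration 7: a=6, p=9
p >= 9 now holds, so the loop exits after 7 iterations.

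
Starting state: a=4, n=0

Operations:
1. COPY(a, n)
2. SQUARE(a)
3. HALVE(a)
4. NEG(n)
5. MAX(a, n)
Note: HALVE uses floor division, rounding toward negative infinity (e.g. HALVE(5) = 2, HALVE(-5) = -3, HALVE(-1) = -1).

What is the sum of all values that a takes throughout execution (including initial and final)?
4

Values of a at each step:
Initial: a = 4
After step 1: a = 0
After step 2: a = 0
After step 3: a = 0
After step 4: a = 0
After step 5: a = 0
Sum = 4 + 0 + 0 + 0 + 0 + 0 = 4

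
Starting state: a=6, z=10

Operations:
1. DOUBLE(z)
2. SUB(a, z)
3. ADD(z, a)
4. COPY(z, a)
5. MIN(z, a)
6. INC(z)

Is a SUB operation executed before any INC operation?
Yes

First SUB: step 2
First INC: step 6
Since 2 < 6, SUB comes first.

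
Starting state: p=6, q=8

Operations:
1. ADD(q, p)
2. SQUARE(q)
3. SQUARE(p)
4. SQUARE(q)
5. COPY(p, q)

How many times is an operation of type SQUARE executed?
3

Counting SQUARE operations:
Step 2: SQUARE(q) ← SQUARE
Step 3: SQUARE(p) ← SQUARE
Step 4: SQUARE(q) ← SQUARE
Total: 3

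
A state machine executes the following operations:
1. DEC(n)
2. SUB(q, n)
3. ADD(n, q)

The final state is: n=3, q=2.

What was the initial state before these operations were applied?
n=2, q=3

Working backwards:
Final state: n=3, q=2
Before step 3 (ADD(n, q)): n=1, q=2
Before step 2 (SUB(q, n)): n=1, q=3
Before step 1 (DEC(n)): n=2, q=3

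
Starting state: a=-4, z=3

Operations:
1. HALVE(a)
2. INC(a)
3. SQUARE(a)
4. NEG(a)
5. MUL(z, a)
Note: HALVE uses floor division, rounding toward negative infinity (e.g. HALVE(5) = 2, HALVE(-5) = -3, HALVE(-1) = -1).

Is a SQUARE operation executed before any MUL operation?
Yes

First SQUARE: step 3
First MUL: step 5
Since 3 < 5, SQUARE comes first.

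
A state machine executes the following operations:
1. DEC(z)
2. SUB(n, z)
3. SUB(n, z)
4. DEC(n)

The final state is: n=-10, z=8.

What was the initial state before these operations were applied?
n=7, z=9

Working backwards:
Final state: n=-10, z=8
Before step 4 (DEC(n)): n=-9, z=8
Before step 3 (SUB(n, z)): n=-1, z=8
Before step 2 (SUB(n, z)): n=7, z=8
Before step 1 (DEC(z)): n=7, z=9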